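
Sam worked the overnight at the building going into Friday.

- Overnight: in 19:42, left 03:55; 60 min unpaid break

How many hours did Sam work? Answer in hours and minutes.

7 h 13 min

Overnight: 19:42 → midnight = 4 h 18 min; midnight → 03:55 = 3 h 55 min; span 8 h 13 min; less 60 min break → 7 h 13 min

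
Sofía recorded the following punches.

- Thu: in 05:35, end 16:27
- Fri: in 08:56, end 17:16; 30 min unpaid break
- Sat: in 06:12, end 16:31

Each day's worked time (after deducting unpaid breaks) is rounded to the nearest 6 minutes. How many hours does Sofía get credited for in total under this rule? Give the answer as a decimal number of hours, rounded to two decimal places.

29.00 hours

Thu: 05:35–16:27 = 10 h 52 min → rounds to 10 h 54 min
Fri: 08:56–17:16 = 8 h 20 min − 30 min = 7 h 50 min → rounds to 7 h 48 min
Sat: 06:12–16:31 = 10 h 19 min → rounds to 10 h 18 min
Total credited: 29 h 0 min.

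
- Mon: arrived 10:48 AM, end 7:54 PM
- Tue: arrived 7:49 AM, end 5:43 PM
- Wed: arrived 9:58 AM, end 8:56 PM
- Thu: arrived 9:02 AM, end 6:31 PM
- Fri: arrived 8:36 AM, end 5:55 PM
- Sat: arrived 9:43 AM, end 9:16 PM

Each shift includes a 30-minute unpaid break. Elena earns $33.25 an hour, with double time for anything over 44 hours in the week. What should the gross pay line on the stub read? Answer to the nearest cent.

Mon: 10:48 AM–7:54 PM = 9 h 6 min; less 30 min break → 8 h 36 min
Tue: 7:49 AM–5:43 PM = 9 h 54 min; less 30 min break → 9 h 24 min
Wed: 9:58 AM–8:56 PM = 10 h 58 min; less 30 min break → 10 h 28 min
Thu: 9:02 AM–6:31 PM = 9 h 29 min; less 30 min break → 8 h 59 min
Fri: 8:36 AM–5:55 PM = 9 h 19 min; less 30 min break → 8 h 49 min
Sat: 9:43 AM–9:16 PM = 11 h 33 min; less 30 min break → 11 h 3 min
Total worked: 57 h 19 min = 3439 min.
Regular 44 h 0 min = 2640 min at $33.25/h; overtime 13 h 19 min = 799 min at $66.50/h.
Pay = (2640 × $33.25 + 799 × $66.50) ÷ 60 = $2348.56.

$2348.56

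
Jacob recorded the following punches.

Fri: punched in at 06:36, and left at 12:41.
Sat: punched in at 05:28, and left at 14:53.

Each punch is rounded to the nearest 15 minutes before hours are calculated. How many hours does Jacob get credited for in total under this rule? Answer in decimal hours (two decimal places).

15.75 hours

Fri: in 06:36→06:30, out 12:41→12:45; 6 h 15 min
Sat: in 05:28→05:30, out 14:53→15:00; 9 h 30 min
Total credited: 15 h 45 min.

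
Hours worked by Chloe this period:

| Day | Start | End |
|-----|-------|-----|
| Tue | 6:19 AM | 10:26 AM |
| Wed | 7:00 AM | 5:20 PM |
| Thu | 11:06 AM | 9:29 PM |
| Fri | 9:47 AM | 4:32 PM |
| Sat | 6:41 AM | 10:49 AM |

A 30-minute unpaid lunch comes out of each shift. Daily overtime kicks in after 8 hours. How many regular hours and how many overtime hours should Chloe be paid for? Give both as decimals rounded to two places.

Tue: 6:19 AM–10:26 AM = 4 h 7 min; less 30 min break → 3 h 37 min
Wed: 7:00 AM–5:20 PM = 10 h 20 min; less 30 min break → 9 h 50 min
Thu: 11:06 AM–9:29 PM = 10 h 23 min; less 30 min break → 9 h 53 min
Fri: 9:47 AM–4:32 PM = 6 h 45 min; less 30 min break → 6 h 15 min
Sat: 6:41 AM–10:49 AM = 4 h 8 min; less 30 min break → 3 h 38 min
Tue reg 3 h 37 min / OT 0 h 0 min; Wed reg 8 h 0 min / OT 1 h 50 min; Thu reg 8 h 0 min / OT 1 h 53 min; Fri reg 6 h 15 min / OT 0 h 0 min; Sat reg 3 h 38 min / OT 0 h 0 min.
Totals: regular 29 h 30 min, overtime 3 h 43 min.

Regular 29.50 hours, overtime 3.72 hours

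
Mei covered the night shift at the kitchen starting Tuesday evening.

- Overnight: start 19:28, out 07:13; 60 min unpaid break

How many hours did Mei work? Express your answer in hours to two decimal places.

10.75 hours

Overnight: 19:28 → midnight = 4 h 32 min; midnight → 07:13 = 7 h 13 min; span 11 h 45 min; less 60 min break → 10 h 45 min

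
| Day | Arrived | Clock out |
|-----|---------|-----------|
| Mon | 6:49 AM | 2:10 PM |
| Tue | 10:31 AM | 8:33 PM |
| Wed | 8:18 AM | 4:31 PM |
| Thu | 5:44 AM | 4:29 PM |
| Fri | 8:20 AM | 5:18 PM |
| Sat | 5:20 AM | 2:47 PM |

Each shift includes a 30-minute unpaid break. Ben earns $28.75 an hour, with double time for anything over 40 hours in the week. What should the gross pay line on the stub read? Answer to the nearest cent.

$1826.58

Mon: 6:49 AM–2:10 PM = 7 h 21 min; less 30 min break → 6 h 51 min
Tue: 10:31 AM–8:33 PM = 10 h 2 min; less 30 min break → 9 h 32 min
Wed: 8:18 AM–4:31 PM = 8 h 13 min; less 30 min break → 7 h 43 min
Thu: 5:44 AM–4:29 PM = 10 h 45 min; less 30 min break → 10 h 15 min
Fri: 8:20 AM–5:18 PM = 8 h 58 min; less 30 min break → 8 h 28 min
Sat: 5:20 AM–2:47 PM = 9 h 27 min; less 30 min break → 8 h 57 min
Total worked: 51 h 46 min = 3106 min.
Regular 40 h 0 min = 2400 min at $28.75/h; overtime 11 h 46 min = 706 min at $57.50/h.
Pay = (2400 × $28.75 + 706 × $57.50) ÷ 60 = $1826.58.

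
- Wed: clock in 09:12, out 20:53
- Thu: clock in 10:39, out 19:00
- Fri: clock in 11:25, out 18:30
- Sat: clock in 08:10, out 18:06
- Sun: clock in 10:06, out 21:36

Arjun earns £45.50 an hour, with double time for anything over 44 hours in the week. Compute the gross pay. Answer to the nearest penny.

Wed: 09:12–20:53 = 11 h 41 min
Thu: 10:39–19:00 = 8 h 21 min
Fri: 11:25–18:30 = 7 h 5 min
Sat: 08:10–18:06 = 9 h 56 min
Sun: 10:06–21:36 = 11 h 30 min
Total worked: 48 h 33 min = 2913 min.
Regular 44 h 0 min = 2640 min at £45.50/h; overtime 4 h 33 min = 273 min at £91.00/h.
Pay = (2640 × £45.50 + 273 × £91.00) ÷ 60 = £2416.05.

£2416.05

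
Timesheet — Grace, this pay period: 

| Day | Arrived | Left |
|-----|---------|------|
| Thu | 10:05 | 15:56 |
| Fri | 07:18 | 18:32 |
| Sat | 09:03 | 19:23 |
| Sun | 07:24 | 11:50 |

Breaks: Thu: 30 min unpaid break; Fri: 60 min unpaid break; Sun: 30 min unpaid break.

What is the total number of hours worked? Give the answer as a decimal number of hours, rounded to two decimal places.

Thu: 10:05–15:56 = 5 h 51 min; less 30 min break → 5 h 21 min
Fri: 07:18–18:32 = 11 h 14 min; less 60 min break → 10 h 14 min
Sat: 09:03–19:23 = 10 h 20 min
Sun: 07:24–11:50 = 4 h 26 min; less 30 min break → 3 h 56 min
Total: 5 h 21 min + 10 h 14 min + 10 h 20 min + 3 h 56 min = 29 h 51 min.

29.85 hours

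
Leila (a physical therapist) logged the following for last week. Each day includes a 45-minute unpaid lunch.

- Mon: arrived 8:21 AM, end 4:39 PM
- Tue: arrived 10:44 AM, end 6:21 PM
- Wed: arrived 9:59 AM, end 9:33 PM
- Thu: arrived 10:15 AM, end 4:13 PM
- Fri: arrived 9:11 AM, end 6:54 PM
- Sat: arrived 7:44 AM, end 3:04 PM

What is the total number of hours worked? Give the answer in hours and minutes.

46 h 0 min

Mon: 8:21 AM–4:39 PM = 8 h 18 min; less 45 min break → 7 h 33 min
Tue: 10:44 AM–6:21 PM = 7 h 37 min; less 45 min break → 6 h 52 min
Wed: 9:59 AM–9:33 PM = 11 h 34 min; less 45 min break → 10 h 49 min
Thu: 10:15 AM–4:13 PM = 5 h 58 min; less 45 min break → 5 h 13 min
Fri: 9:11 AM–6:54 PM = 9 h 43 min; less 45 min break → 8 h 58 min
Sat: 7:44 AM–3:04 PM = 7 h 20 min; less 45 min break → 6 h 35 min
Total: 7 h 33 min + 6 h 52 min + 10 h 49 min + 5 h 13 min + 8 h 58 min + 6 h 35 min = 46 h 0 min.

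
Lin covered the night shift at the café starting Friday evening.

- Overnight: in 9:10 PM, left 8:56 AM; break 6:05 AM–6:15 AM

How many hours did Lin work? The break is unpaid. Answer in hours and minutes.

11 h 36 min

Overnight: 9:10 PM → midnight = 2 h 50 min; midnight → 8:56 AM = 8 h 56 min; span 11 h 46 min; less 10 min break → 11 h 36 min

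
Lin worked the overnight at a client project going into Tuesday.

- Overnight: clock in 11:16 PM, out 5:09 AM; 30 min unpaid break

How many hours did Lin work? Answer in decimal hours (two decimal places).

Overnight: 11:16 PM → midnight = 0 h 44 min; midnight → 5:09 AM = 5 h 9 min; span 5 h 53 min; less 30 min break → 5 h 23 min

5.38 hours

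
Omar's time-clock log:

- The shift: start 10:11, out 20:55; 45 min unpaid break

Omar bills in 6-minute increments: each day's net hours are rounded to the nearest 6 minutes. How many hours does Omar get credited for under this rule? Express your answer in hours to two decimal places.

The shift: 10:11–20:55 = 10 h 44 min − 45 min = 9 h 59 min → rounds to 10 h 0 min

10.00 hours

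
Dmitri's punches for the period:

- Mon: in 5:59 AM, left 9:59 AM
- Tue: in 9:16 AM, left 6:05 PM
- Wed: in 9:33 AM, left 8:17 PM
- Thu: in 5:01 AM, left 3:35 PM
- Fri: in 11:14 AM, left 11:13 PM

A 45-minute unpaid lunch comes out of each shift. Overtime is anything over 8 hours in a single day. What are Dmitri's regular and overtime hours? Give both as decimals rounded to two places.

Mon: 5:59 AM–9:59 AM = 4 h 0 min; less 45 min break → 3 h 15 min
Tue: 9:16 AM–6:05 PM = 8 h 49 min; less 45 min break → 8 h 4 min
Wed: 9:33 AM–8:17 PM = 10 h 44 min; less 45 min break → 9 h 59 min
Thu: 5:01 AM–3:35 PM = 10 h 34 min; less 45 min break → 9 h 49 min
Fri: 11:14 AM–11:13 PM = 11 h 59 min; less 45 min break → 11 h 14 min
Mon reg 3 h 15 min / OT 0 h 0 min; Tue reg 8 h 0 min / OT 0 h 4 min; Wed reg 8 h 0 min / OT 1 h 59 min; Thu reg 8 h 0 min / OT 1 h 49 min; Fri reg 8 h 0 min / OT 3 h 14 min.
Totals: regular 35 h 15 min, overtime 7 h 6 min.

Regular 35.25 hours, overtime 7.10 hours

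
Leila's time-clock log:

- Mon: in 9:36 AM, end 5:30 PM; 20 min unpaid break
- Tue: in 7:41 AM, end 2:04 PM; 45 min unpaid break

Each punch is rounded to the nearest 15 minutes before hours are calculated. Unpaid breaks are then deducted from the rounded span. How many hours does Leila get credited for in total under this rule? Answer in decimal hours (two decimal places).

Mon: in 9:36 AM→9:30 AM, out 5:30 PM→5:30 PM; 8 h 0 min − 20 min = 7 h 40 min
Tue: in 7:41 AM→7:45 AM, out 2:04 PM→2:00 PM; 6 h 15 min − 45 min = 5 h 30 min
Total credited: 13 h 10 min.

13.17 hours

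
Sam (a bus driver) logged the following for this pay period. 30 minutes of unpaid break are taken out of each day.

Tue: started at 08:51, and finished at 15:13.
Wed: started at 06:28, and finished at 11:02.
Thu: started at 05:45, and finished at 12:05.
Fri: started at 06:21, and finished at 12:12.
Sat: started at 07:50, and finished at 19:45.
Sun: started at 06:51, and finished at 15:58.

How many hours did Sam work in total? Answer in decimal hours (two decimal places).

Tue: 08:51–15:13 = 6 h 22 min; less 30 min break → 5 h 52 min
Wed: 06:28–11:02 = 4 h 34 min; less 30 min break → 4 h 4 min
Thu: 05:45–12:05 = 6 h 20 min; less 30 min break → 5 h 50 min
Fri: 06:21–12:12 = 5 h 51 min; less 30 min break → 5 h 21 min
Sat: 07:50–19:45 = 11 h 55 min; less 30 min break → 11 h 25 min
Sun: 06:51–15:58 = 9 h 7 min; less 30 min break → 8 h 37 min
Total: 5 h 52 min + 4 h 4 min + 5 h 50 min + 5 h 21 min + 11 h 25 min + 8 h 37 min = 41 h 9 min.

41.15 hours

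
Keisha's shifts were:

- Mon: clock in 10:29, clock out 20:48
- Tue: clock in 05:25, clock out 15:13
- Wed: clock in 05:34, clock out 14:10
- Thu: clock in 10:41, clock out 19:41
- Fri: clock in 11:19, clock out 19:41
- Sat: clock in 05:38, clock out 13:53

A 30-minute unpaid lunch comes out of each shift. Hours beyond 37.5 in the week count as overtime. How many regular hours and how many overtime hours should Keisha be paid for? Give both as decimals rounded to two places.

Mon: 10:29–20:48 = 10 h 19 min; less 30 min break → 9 h 49 min
Tue: 05:25–15:13 = 9 h 48 min; less 30 min break → 9 h 18 min
Wed: 05:34–14:10 = 8 h 36 min; less 30 min break → 8 h 6 min
Thu: 10:41–19:41 = 9 h 0 min; less 30 min break → 8 h 30 min
Fri: 11:19–19:41 = 8 h 22 min; less 30 min break → 7 h 52 min
Sat: 05:38–13:53 = 8 h 15 min; less 30 min break → 7 h 45 min
Total worked: 51 h 20 min = 51.33 h.
Threshold 37.5 h → overtime 13 h 50 min, regular 37 h 30 min.

Regular 37.50 hours, overtime 13.83 hours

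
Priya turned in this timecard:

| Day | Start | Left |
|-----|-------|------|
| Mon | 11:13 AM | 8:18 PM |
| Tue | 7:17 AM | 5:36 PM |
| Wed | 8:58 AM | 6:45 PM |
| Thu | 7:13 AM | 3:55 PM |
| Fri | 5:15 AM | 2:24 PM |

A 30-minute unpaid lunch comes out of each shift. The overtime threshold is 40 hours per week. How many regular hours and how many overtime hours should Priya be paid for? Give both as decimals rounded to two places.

Regular 40.00 hours, overtime 4.53 hours

Mon: 11:13 AM–8:18 PM = 9 h 5 min; less 30 min break → 8 h 35 min
Tue: 7:17 AM–5:36 PM = 10 h 19 min; less 30 min break → 9 h 49 min
Wed: 8:58 AM–6:45 PM = 9 h 47 min; less 30 min break → 9 h 17 min
Thu: 7:13 AM–3:55 PM = 8 h 42 min; less 30 min break → 8 h 12 min
Fri: 5:15 AM–2:24 PM = 9 h 9 min; less 30 min break → 8 h 39 min
Total worked: 44 h 32 min = 44.53 h.
Threshold 40 h → overtime 4 h 32 min, regular 40 h 0 min.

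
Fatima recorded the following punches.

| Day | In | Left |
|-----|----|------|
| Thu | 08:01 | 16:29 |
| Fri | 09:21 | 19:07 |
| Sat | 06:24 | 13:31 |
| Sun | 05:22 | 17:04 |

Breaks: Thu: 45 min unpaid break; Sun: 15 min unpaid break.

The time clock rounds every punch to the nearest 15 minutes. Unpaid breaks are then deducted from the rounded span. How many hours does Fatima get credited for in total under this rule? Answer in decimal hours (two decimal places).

Thu: in 08:01→08:00, out 16:29→16:30; 8 h 30 min − 45 min = 7 h 45 min
Fri: in 09:21→09:15, out 19:07→19:00; 9 h 45 min
Sat: in 06:24→06:30, out 13:31→13:30; 7 h 0 min
Sun: in 05:22→05:15, out 17:04→17:00; 11 h 45 min − 15 min = 11 h 30 min
Total credited: 36 h 0 min.

36.00 hours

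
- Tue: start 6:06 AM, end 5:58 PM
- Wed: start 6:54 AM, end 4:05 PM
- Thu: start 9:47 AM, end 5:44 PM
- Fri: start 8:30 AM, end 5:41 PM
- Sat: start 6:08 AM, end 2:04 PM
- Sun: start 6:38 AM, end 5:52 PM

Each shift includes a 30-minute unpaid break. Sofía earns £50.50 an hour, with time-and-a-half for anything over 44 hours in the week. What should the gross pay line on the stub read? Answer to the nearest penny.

£3006.01

Tue: 6:06 AM–5:58 PM = 11 h 52 min; less 30 min break → 11 h 22 min
Wed: 6:54 AM–4:05 PM = 9 h 11 min; less 30 min break → 8 h 41 min
Thu: 9:47 AM–5:44 PM = 7 h 57 min; less 30 min break → 7 h 27 min
Fri: 8:30 AM–5:41 PM = 9 h 11 min; less 30 min break → 8 h 41 min
Sat: 6:08 AM–2:04 PM = 7 h 56 min; less 30 min break → 7 h 26 min
Sun: 6:38 AM–5:52 PM = 11 h 14 min; less 30 min break → 10 h 44 min
Total worked: 54 h 21 min = 3261 min.
Regular 44 h 0 min = 2640 min at £50.50/h; overtime 10 h 21 min = 621 min at £75.75/h.
Pay = (2640 × £50.50 + 621 × £75.75) ÷ 60 = £3006.01.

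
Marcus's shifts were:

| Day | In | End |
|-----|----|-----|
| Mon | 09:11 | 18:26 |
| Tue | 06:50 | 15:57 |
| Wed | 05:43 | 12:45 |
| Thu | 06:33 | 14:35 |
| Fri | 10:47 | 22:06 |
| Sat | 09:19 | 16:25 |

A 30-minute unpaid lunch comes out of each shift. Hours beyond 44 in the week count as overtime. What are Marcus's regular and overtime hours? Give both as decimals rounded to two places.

Regular 44.00 hours, overtime 4.85 hours

Mon: 09:11–18:26 = 9 h 15 min; less 30 min break → 8 h 45 min
Tue: 06:50–15:57 = 9 h 7 min; less 30 min break → 8 h 37 min
Wed: 05:43–12:45 = 7 h 2 min; less 30 min break → 6 h 32 min
Thu: 06:33–14:35 = 8 h 2 min; less 30 min break → 7 h 32 min
Fri: 10:47–22:06 = 11 h 19 min; less 30 min break → 10 h 49 min
Sat: 09:19–16:25 = 7 h 6 min; less 30 min break → 6 h 36 min
Total worked: 48 h 51 min = 48.85 h.
Threshold 44 h → overtime 4 h 51 min, regular 44 h 0 min.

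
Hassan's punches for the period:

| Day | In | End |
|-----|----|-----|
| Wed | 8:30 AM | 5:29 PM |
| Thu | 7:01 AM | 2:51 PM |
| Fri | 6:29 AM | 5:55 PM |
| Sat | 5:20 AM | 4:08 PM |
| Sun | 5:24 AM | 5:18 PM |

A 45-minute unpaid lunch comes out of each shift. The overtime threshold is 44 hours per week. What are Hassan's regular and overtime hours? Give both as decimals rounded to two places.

Regular 44.00 hours, overtime 3.20 hours

Wed: 8:30 AM–5:29 PM = 8 h 59 min; less 45 min break → 8 h 14 min
Thu: 7:01 AM–2:51 PM = 7 h 50 min; less 45 min break → 7 h 5 min
Fri: 6:29 AM–5:55 PM = 11 h 26 min; less 45 min break → 10 h 41 min
Sat: 5:20 AM–4:08 PM = 10 h 48 min; less 45 min break → 10 h 3 min
Sun: 5:24 AM–5:18 PM = 11 h 54 min; less 45 min break → 11 h 9 min
Total worked: 47 h 12 min = 47.20 h.
Threshold 44 h → overtime 3 h 12 min, regular 44 h 0 min.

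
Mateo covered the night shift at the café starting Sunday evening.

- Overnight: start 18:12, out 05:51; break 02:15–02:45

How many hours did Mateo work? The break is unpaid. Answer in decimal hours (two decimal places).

Overnight: 18:12 → midnight = 5 h 48 min; midnight → 05:51 = 5 h 51 min; span 11 h 39 min; less 30 min break → 11 h 9 min

11.15 hours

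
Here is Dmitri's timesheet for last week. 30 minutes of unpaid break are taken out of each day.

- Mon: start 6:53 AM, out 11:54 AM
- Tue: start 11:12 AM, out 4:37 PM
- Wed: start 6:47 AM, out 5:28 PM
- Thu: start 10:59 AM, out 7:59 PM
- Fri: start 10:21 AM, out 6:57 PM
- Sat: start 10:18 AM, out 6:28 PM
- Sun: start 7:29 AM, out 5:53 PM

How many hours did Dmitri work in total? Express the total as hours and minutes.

53 h 47 min

Mon: 6:53 AM–11:54 AM = 5 h 1 min; less 30 min break → 4 h 31 min
Tue: 11:12 AM–4:37 PM = 5 h 25 min; less 30 min break → 4 h 55 min
Wed: 6:47 AM–5:28 PM = 10 h 41 min; less 30 min break → 10 h 11 min
Thu: 10:59 AM–7:59 PM = 9 h 0 min; less 30 min break → 8 h 30 min
Fri: 10:21 AM–6:57 PM = 8 h 36 min; less 30 min break → 8 h 6 min
Sat: 10:18 AM–6:28 PM = 8 h 10 min; less 30 min break → 7 h 40 min
Sun: 7:29 AM–5:53 PM = 10 h 24 min; less 30 min break → 9 h 54 min
Total: 4 h 31 min + 4 h 55 min + 10 h 11 min + 8 h 30 min + 8 h 6 min + 7 h 40 min + 9 h 54 min = 53 h 47 min.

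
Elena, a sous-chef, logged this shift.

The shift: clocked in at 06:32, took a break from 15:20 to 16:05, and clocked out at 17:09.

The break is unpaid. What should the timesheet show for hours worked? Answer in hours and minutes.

The shift: 06:32–17:09 = 10 h 37 min; less 45 min break → 9 h 52 min

9 h 52 min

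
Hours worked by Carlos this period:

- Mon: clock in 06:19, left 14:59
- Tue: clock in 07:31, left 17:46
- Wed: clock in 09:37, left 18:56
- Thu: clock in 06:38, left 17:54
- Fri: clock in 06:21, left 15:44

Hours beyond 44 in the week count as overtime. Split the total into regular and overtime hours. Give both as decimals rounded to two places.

Regular 44.00 hours, overtime 4.88 hours

Mon: 06:19–14:59 = 8 h 40 min
Tue: 07:31–17:46 = 10 h 15 min
Wed: 09:37–18:56 = 9 h 19 min
Thu: 06:38–17:54 = 11 h 16 min
Fri: 06:21–15:44 = 9 h 23 min
Total worked: 48 h 53 min = 48.88 h.
Threshold 44 h → overtime 4 h 53 min, regular 44 h 0 min.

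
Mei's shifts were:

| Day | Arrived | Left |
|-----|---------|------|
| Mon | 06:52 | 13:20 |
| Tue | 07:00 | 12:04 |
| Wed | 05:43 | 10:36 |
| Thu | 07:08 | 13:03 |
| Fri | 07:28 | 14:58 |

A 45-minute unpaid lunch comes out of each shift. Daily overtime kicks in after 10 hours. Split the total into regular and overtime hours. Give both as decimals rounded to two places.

Mon: 06:52–13:20 = 6 h 28 min; less 45 min break → 5 h 43 min
Tue: 07:00–12:04 = 5 h 4 min; less 45 min break → 4 h 19 min
Wed: 05:43–10:36 = 4 h 53 min; less 45 min break → 4 h 8 min
Thu: 07:08–13:03 = 5 h 55 min; less 45 min break → 5 h 10 min
Fri: 07:28–14:58 = 7 h 30 min; less 45 min break → 6 h 45 min
Mon reg 5 h 43 min / OT 0 h 0 min; Tue reg 4 h 19 min / OT 0 h 0 min; Wed reg 4 h 8 min / OT 0 h 0 min; Thu reg 5 h 10 min / OT 0 h 0 min; Fri reg 6 h 45 min / OT 0 h 0 min.
Totals: regular 26 h 5 min, overtime 0 h 0 min.

Regular 26.08 hours, overtime 0.00 hours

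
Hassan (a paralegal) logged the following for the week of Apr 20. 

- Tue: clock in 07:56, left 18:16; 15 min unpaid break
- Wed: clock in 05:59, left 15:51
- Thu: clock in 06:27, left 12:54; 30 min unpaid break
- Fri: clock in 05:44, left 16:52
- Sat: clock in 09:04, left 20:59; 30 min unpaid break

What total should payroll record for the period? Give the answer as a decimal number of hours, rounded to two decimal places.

Tue: 07:56–18:16 = 10 h 20 min; less 15 min break → 10 h 5 min
Wed: 05:59–15:51 = 9 h 52 min
Thu: 06:27–12:54 = 6 h 27 min; less 30 min break → 5 h 57 min
Fri: 05:44–16:52 = 11 h 8 min
Sat: 09:04–20:59 = 11 h 55 min; less 30 min break → 11 h 25 min
Total: 10 h 5 min + 9 h 52 min + 5 h 57 min + 11 h 8 min + 11 h 25 min = 48 h 27 min.

48.45 hours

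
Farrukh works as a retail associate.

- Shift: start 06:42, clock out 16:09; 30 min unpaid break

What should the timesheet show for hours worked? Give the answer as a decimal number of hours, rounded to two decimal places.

8.95 hours

Shift: 06:42–16:09 = 9 h 27 min; less 30 min break → 8 h 57 min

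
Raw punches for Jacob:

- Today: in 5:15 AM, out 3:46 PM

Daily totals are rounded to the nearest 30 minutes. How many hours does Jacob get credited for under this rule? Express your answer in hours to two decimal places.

10.50 hours

Today: 5:15 AM–3:46 PM = 10 h 31 min → rounds to 10 h 30 min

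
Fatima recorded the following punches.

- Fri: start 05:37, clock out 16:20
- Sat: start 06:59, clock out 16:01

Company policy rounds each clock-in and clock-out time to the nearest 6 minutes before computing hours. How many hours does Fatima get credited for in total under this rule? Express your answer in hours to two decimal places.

Fri: in 05:37→05:36, out 16:20→16:18; 10 h 42 min
Sat: in 06:59→07:00, out 16:01→16:00; 9 h 0 min
Total credited: 19 h 42 min.

19.70 hours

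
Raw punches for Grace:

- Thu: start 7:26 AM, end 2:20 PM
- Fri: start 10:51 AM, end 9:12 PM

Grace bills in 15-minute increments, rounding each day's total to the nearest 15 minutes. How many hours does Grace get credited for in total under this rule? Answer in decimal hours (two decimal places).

17.25 hours

Thu: 7:26 AM–2:20 PM = 6 h 54 min → rounds to 7 h 0 min
Fri: 10:51 AM–9:12 PM = 10 h 21 min → rounds to 10 h 15 min
Total credited: 17 h 15 min.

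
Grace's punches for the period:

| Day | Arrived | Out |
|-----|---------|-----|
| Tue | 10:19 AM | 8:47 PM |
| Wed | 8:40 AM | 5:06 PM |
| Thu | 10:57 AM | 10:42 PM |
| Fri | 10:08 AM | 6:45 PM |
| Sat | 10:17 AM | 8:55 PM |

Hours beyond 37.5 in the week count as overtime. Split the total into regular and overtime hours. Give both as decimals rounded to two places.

Tue: 10:19 AM–8:47 PM = 10 h 28 min
Wed: 8:40 AM–5:06 PM = 8 h 26 min
Thu: 10:57 AM–10:42 PM = 11 h 45 min
Fri: 10:08 AM–6:45 PM = 8 h 37 min
Sat: 10:17 AM–8:55 PM = 10 h 38 min
Total worked: 49 h 54 min = 49.90 h.
Threshold 37.5 h → overtime 12 h 24 min, regular 37 h 30 min.

Regular 37.50 hours, overtime 12.40 hours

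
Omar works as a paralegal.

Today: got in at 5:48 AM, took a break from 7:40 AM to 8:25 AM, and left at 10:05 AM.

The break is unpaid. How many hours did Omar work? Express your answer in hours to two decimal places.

3.53 hours

Today: 5:48 AM–10:05 AM = 4 h 17 min; less 45 min break → 3 h 32 min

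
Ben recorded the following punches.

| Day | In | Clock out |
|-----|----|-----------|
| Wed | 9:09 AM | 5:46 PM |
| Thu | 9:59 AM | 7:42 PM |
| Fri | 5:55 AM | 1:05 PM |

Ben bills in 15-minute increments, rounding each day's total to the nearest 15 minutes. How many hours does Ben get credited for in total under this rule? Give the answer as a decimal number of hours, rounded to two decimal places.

Wed: 9:09 AM–5:46 PM = 8 h 37 min → rounds to 8 h 30 min
Thu: 9:59 AM–7:42 PM = 9 h 43 min → rounds to 9 h 45 min
Fri: 5:55 AM–1:05 PM = 7 h 10 min → rounds to 7 h 15 min
Total credited: 25 h 30 min.

25.50 hours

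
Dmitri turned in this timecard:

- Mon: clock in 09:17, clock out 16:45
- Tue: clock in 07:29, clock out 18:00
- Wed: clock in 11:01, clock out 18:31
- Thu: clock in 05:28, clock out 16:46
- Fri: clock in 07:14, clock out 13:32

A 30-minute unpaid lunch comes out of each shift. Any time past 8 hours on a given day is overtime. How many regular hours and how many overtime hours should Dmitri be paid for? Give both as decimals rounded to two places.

Regular 35.77 hours, overtime 4.82 hours

Mon: 09:17–16:45 = 7 h 28 min; less 30 min break → 6 h 58 min
Tue: 07:29–18:00 = 10 h 31 min; less 30 min break → 10 h 1 min
Wed: 11:01–18:31 = 7 h 30 min; less 30 min break → 7 h 0 min
Thu: 05:28–16:46 = 11 h 18 min; less 30 min break → 10 h 48 min
Fri: 07:14–13:32 = 6 h 18 min; less 30 min break → 5 h 48 min
Mon reg 6 h 58 min / OT 0 h 0 min; Tue reg 8 h 0 min / OT 2 h 1 min; Wed reg 7 h 0 min / OT 0 h 0 min; Thu reg 8 h 0 min / OT 2 h 48 min; Fri reg 5 h 48 min / OT 0 h 0 min.
Totals: regular 35 h 46 min, overtime 4 h 49 min.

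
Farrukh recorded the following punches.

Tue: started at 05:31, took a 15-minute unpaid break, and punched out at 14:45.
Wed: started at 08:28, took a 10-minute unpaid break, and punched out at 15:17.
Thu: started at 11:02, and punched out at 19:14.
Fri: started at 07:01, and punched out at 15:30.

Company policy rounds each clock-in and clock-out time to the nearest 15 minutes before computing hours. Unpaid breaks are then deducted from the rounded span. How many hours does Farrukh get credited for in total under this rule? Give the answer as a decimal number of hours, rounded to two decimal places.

32.33 hours

Tue: in 05:31→05:30, out 14:45→14:45; 9 h 15 min − 15 min = 9 h 0 min
Wed: in 08:28→08:30, out 15:17→15:15; 6 h 45 min − 10 min = 6 h 35 min
Thu: in 11:02→11:00, out 19:14→19:15; 8 h 15 min
Fri: in 07:01→07:00, out 15:30→15:30; 8 h 30 min
Total credited: 32 h 20 min.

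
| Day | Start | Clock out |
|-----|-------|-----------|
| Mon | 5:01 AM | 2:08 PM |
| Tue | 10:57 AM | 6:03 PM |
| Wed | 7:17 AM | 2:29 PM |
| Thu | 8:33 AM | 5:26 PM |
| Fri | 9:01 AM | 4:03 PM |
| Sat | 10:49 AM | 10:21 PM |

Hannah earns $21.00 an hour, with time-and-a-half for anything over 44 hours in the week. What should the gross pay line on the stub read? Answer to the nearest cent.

$1140.30

Mon: 5:01 AM–2:08 PM = 9 h 7 min
Tue: 10:57 AM–6:03 PM = 7 h 6 min
Wed: 7:17 AM–2:29 PM = 7 h 12 min
Thu: 8:33 AM–5:26 PM = 8 h 53 min
Fri: 9:01 AM–4:03 PM = 7 h 2 min
Sat: 10:49 AM–10:21 PM = 11 h 32 min
Total worked: 50 h 52 min = 3052 min.
Regular 44 h 0 min = 2640 min at $21.00/h; overtime 6 h 52 min = 412 min at $31.50/h.
Pay = (2640 × $21.00 + 412 × $31.50) ÷ 60 = $1140.30.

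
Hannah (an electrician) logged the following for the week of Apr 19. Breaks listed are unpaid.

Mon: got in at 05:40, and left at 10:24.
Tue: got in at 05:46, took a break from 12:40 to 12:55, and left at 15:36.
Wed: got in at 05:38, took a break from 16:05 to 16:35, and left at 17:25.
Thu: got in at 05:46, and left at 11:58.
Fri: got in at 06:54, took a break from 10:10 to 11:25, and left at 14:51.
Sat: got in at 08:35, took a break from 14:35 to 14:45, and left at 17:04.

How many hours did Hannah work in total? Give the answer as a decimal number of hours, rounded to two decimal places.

46.82 hours

Mon: 05:40–10:24 = 4 h 44 min
Tue: 05:46–15:36 = 9 h 50 min; less 15 min break → 9 h 35 min
Wed: 05:38–17:25 = 11 h 47 min; less 30 min break → 11 h 17 min
Thu: 05:46–11:58 = 6 h 12 min
Fri: 06:54–14:51 = 7 h 57 min; less 75 min break → 6 h 42 min
Sat: 08:35–17:04 = 8 h 29 min; less 10 min break → 8 h 19 min
Total: 4 h 44 min + 9 h 35 min + 11 h 17 min + 6 h 12 min + 6 h 42 min + 8 h 19 min = 46 h 49 min.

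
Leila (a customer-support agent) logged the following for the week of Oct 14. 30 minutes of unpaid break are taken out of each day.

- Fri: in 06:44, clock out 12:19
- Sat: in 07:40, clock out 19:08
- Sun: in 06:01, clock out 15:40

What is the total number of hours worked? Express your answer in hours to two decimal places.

Fri: 06:44–12:19 = 5 h 35 min; less 30 min break → 5 h 5 min
Sat: 07:40–19:08 = 11 h 28 min; less 30 min break → 10 h 58 min
Sun: 06:01–15:40 = 9 h 39 min; less 30 min break → 9 h 9 min
Total: 5 h 5 min + 10 h 58 min + 9 h 9 min = 25 h 12 min.

25.20 hours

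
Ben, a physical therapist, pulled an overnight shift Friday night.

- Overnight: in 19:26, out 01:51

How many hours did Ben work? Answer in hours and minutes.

6 h 25 min

Overnight: 19:26 → midnight = 4 h 34 min; midnight → 01:51 = 1 h 51 min; span 6 h 25 min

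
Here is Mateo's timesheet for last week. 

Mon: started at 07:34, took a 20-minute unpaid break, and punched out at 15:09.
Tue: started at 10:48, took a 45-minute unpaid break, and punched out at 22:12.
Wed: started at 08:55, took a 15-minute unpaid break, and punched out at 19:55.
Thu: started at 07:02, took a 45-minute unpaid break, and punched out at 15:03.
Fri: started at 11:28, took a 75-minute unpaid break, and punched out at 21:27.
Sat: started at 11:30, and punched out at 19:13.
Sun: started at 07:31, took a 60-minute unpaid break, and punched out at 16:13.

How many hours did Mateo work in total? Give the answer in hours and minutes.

60 h 4 min

Mon: 07:34–15:09 = 7 h 35 min; less 20 min break → 7 h 15 min
Tue: 10:48–22:12 = 11 h 24 min; less 45 min break → 10 h 39 min
Wed: 08:55–19:55 = 11 h 0 min; less 15 min break → 10 h 45 min
Thu: 07:02–15:03 = 8 h 1 min; less 45 min break → 7 h 16 min
Fri: 11:28–21:27 = 9 h 59 min; less 75 min break → 8 h 44 min
Sat: 11:30–19:13 = 7 h 43 min
Sun: 07:31–16:13 = 8 h 42 min; less 60 min break → 7 h 42 min
Total: 7 h 15 min + 10 h 39 min + 10 h 45 min + 7 h 16 min + 8 h 44 min + 7 h 43 min + 7 h 42 min = 60 h 4 min.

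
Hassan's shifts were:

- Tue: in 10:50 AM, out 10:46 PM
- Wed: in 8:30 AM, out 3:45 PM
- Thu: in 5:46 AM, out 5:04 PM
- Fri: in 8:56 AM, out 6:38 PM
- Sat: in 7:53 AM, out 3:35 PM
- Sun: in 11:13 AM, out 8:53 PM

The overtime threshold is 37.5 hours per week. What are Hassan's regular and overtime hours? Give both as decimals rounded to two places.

Regular 37.50 hours, overtime 20.05 hours

Tue: 10:50 AM–10:46 PM = 11 h 56 min
Wed: 8:30 AM–3:45 PM = 7 h 15 min
Thu: 5:46 AM–5:04 PM = 11 h 18 min
Fri: 8:56 AM–6:38 PM = 9 h 42 min
Sat: 7:53 AM–3:35 PM = 7 h 42 min
Sun: 11:13 AM–8:53 PM = 9 h 40 min
Total worked: 57 h 33 min = 57.55 h.
Threshold 37.5 h → overtime 20 h 3 min, regular 37 h 30 min.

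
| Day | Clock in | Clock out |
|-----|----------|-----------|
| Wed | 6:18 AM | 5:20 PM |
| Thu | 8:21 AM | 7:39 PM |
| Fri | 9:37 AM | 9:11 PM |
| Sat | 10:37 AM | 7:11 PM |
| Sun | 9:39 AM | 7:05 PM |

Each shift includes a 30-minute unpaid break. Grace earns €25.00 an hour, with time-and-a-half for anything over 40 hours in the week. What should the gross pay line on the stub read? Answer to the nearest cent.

€1352.50

Wed: 6:18 AM–5:20 PM = 11 h 2 min; less 30 min break → 10 h 32 min
Thu: 8:21 AM–7:39 PM = 11 h 18 min; less 30 min break → 10 h 48 min
Fri: 9:37 AM–9:11 PM = 11 h 34 min; less 30 min break → 11 h 4 min
Sat: 10:37 AM–7:11 PM = 8 h 34 min; less 30 min break → 8 h 4 min
Sun: 9:39 AM–7:05 PM = 9 h 26 min; less 30 min break → 8 h 56 min
Total worked: 49 h 24 min = 2964 min.
Regular 40 h 0 min = 2400 min at €25.00/h; overtime 9 h 24 min = 564 min at €37.50/h.
Pay = (2400 × €25.00 + 564 × €37.50) ÷ 60 = €1352.50.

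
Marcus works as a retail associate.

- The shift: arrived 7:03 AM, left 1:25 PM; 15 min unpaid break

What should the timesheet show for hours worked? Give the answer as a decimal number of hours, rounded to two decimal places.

The shift: 7:03 AM–1:25 PM = 6 h 22 min; less 15 min break → 6 h 7 min

6.12 hours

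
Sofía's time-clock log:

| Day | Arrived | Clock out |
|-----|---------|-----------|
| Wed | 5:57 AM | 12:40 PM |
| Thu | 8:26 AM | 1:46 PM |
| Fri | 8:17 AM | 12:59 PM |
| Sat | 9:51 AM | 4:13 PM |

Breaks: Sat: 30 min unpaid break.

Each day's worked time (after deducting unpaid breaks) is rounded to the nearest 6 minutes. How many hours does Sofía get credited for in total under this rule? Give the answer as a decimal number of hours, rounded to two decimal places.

Wed: 5:57 AM–12:40 PM = 6 h 43 min → rounds to 6 h 42 min
Thu: 8:26 AM–1:46 PM = 5 h 20 min → rounds to 5 h 18 min
Fri: 8:17 AM–12:59 PM = 4 h 42 min → rounds to 4 h 42 min
Sat: 9:51 AM–4:13 PM = 6 h 22 min − 30 min = 5 h 52 min → rounds to 5 h 54 min
Total credited: 22 h 36 min.

22.60 hours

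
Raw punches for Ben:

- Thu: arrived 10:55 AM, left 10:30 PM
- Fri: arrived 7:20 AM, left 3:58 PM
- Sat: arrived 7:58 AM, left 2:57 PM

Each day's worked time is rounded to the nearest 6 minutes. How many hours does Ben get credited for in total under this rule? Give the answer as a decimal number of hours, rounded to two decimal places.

27.20 hours

Thu: 10:55 AM–10:30 PM = 11 h 35 min → rounds to 11 h 36 min
Fri: 7:20 AM–3:58 PM = 8 h 38 min → rounds to 8 h 36 min
Sat: 7:58 AM–2:57 PM = 6 h 59 min → rounds to 7 h 0 min
Total credited: 27 h 12 min.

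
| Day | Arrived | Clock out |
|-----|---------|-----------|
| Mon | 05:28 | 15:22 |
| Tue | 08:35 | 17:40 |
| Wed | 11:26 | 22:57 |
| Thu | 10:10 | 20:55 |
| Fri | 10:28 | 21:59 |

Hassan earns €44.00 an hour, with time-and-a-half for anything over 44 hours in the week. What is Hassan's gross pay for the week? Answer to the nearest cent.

€2514.60

Mon: 05:28–15:22 = 9 h 54 min
Tue: 08:35–17:40 = 9 h 5 min
Wed: 11:26–22:57 = 11 h 31 min
Thu: 10:10–20:55 = 10 h 45 min
Fri: 10:28–21:59 = 11 h 31 min
Total worked: 52 h 46 min = 3166 min.
Regular 44 h 0 min = 2640 min at €44.00/h; overtime 8 h 46 min = 526 min at €66.00/h.
Pay = (2640 × €44.00 + 526 × €66.00) ÷ 60 = €2514.60.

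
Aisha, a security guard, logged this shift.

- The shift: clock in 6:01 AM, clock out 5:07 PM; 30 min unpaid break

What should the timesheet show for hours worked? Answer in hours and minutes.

The shift: 6:01 AM–5:07 PM = 11 h 6 min; less 30 min break → 10 h 36 min

10 h 36 min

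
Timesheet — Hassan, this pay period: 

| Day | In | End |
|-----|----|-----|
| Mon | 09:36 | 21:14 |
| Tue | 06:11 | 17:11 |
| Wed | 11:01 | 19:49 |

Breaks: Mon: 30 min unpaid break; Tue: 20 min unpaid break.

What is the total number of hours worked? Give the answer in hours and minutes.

Mon: 09:36–21:14 = 11 h 38 min; less 30 min break → 11 h 8 min
Tue: 06:11–17:11 = 11 h 0 min; less 20 min break → 10 h 40 min
Wed: 11:01–19:49 = 8 h 48 min
Total: 11 h 8 min + 10 h 40 min + 8 h 48 min = 30 h 36 min.

30 h 36 min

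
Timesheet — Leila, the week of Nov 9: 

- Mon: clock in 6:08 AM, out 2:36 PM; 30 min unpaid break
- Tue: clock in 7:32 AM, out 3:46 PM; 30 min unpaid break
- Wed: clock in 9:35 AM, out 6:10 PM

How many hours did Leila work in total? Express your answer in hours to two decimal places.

Mon: 6:08 AM–2:36 PM = 8 h 28 min; less 30 min break → 7 h 58 min
Tue: 7:32 AM–3:46 PM = 8 h 14 min; less 30 min break → 7 h 44 min
Wed: 9:35 AM–6:10 PM = 8 h 35 min
Total: 7 h 58 min + 7 h 44 min + 8 h 35 min = 24 h 17 min.

24.28 hours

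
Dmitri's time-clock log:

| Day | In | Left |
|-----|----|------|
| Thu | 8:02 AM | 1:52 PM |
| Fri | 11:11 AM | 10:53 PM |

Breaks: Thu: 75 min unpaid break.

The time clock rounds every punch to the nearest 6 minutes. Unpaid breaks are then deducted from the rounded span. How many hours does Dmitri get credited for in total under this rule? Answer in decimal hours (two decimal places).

Thu: in 8:02 AM→8:00 AM, out 1:52 PM→1:54 PM; 5 h 54 min − 75 min = 4 h 39 min
Fri: in 11:11 AM→11:12 AM, out 10:53 PM→10:54 PM; 11 h 42 min
Total credited: 16 h 21 min.

16.35 hours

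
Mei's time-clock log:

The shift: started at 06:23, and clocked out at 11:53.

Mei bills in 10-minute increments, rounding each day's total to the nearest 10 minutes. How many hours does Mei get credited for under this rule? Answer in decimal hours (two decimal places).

5.50 hours

The shift: 06:23–11:53 = 5 h 30 min → rounds to 5 h 30 min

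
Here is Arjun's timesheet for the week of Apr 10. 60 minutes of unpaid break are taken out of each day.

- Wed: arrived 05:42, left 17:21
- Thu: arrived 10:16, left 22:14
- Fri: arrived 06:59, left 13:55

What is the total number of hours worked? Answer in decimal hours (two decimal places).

Wed: 05:42–17:21 = 11 h 39 min; less 60 min break → 10 h 39 min
Thu: 10:16–22:14 = 11 h 58 min; less 60 min break → 10 h 58 min
Fri: 06:59–13:55 = 6 h 56 min; less 60 min break → 5 h 56 min
Total: 10 h 39 min + 10 h 58 min + 5 h 56 min = 27 h 33 min.

27.55 hours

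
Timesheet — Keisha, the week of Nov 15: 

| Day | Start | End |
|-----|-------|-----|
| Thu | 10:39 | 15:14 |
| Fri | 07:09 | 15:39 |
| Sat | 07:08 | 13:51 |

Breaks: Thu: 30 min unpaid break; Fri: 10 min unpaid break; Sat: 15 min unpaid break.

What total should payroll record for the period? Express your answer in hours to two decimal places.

18.88 hours

Thu: 10:39–15:14 = 4 h 35 min; less 30 min break → 4 h 5 min
Fri: 07:09–15:39 = 8 h 30 min; less 10 min break → 8 h 20 min
Sat: 07:08–13:51 = 6 h 43 min; less 15 min break → 6 h 28 min
Total: 4 h 5 min + 8 h 20 min + 6 h 28 min = 18 h 53 min.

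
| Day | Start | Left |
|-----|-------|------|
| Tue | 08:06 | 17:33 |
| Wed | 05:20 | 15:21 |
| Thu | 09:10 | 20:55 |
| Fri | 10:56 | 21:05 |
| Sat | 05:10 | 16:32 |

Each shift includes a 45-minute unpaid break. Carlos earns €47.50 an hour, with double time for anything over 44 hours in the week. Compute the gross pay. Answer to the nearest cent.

€2563.42

Tue: 08:06–17:33 = 9 h 27 min; less 45 min break → 8 h 42 min
Wed: 05:20–15:21 = 10 h 1 min; less 45 min break → 9 h 16 min
Thu: 09:10–20:55 = 11 h 45 min; less 45 min break → 11 h 0 min
Fri: 10:56–21:05 = 10 h 9 min; less 45 min break → 9 h 24 min
Sat: 05:10–16:32 = 11 h 22 min; less 45 min break → 10 h 37 min
Total worked: 48 h 59 min = 2939 min.
Regular 44 h 0 min = 2640 min at €47.50/h; overtime 4 h 59 min = 299 min at €95.00/h.
Pay = (2640 × €47.50 + 299 × €95.00) ÷ 60 = €2563.42.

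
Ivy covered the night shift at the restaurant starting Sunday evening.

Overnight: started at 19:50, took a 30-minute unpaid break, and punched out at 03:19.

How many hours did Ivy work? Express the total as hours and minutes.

6 h 59 min

Overnight: 19:50 → midnight = 4 h 10 min; midnight → 03:19 = 3 h 19 min; span 7 h 29 min; less 30 min break → 6 h 59 min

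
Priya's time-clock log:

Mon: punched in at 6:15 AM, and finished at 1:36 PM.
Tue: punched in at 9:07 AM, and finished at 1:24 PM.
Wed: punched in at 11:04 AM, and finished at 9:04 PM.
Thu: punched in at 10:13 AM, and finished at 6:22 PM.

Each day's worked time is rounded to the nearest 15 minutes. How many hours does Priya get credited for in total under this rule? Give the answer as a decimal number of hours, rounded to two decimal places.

29.75 hours

Mon: 6:15 AM–1:36 PM = 7 h 21 min → rounds to 7 h 15 min
Tue: 9:07 AM–1:24 PM = 4 h 17 min → rounds to 4 h 15 min
Wed: 11:04 AM–9:04 PM = 10 h 0 min → rounds to 10 h 0 min
Thu: 10:13 AM–6:22 PM = 8 h 9 min → rounds to 8 h 15 min
Total credited: 29 h 45 min.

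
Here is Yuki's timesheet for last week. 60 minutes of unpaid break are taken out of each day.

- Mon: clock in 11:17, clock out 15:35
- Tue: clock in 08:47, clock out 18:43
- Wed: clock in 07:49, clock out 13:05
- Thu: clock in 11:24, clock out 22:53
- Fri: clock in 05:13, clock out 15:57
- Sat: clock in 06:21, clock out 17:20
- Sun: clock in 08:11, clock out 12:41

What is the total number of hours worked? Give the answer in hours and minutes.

50 h 12 min

Mon: 11:17–15:35 = 4 h 18 min; less 60 min break → 3 h 18 min
Tue: 08:47–18:43 = 9 h 56 min; less 60 min break → 8 h 56 min
Wed: 07:49–13:05 = 5 h 16 min; less 60 min break → 4 h 16 min
Thu: 11:24–22:53 = 11 h 29 min; less 60 min break → 10 h 29 min
Fri: 05:13–15:57 = 10 h 44 min; less 60 min break → 9 h 44 min
Sat: 06:21–17:20 = 10 h 59 min; less 60 min break → 9 h 59 min
Sun: 08:11–12:41 = 4 h 30 min; less 60 min break → 3 h 30 min
Total: 3 h 18 min + 8 h 56 min + 4 h 16 min + 10 h 29 min + 9 h 44 min + 9 h 59 min + 3 h 30 min = 50 h 12 min.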